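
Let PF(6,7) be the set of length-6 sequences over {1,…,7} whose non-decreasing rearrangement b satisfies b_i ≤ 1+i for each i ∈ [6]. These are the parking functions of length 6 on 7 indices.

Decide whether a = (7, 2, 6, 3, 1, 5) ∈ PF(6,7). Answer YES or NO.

Sorted: b = (1, 2, 3, 5, 6, 7).
  b_1=1 ≤ 2
  b_2=2 ≤ 3
  b_3=3 ≤ 4
  b_4=5 ≤ 5
  b_5=6 ≤ 6
  b_6=7 ≤ 7
All bounds hold ⇒ YES

YES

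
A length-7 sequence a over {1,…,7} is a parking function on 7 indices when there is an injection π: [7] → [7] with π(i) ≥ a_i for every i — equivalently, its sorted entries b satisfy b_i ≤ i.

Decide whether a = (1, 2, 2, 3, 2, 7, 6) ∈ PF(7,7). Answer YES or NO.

YES

Sorted: b = (1, 2, 2, 2, 3, 6, 7).
  b_1=1 ≤ 1
  b_2=2 ≤ 2
  b_3=2 ≤ 3
  b_4=2 ≤ 4
  b_5=3 ≤ 5
  b_6=6 ≤ 6
  b_7=7 ≤ 7
All bounds hold ⇒ YES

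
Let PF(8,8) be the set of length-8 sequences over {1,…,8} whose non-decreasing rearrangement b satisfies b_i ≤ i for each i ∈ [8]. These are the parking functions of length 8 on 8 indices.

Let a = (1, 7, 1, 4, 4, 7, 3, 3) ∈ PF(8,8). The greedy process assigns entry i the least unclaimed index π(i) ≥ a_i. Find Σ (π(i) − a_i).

6

Σπ = 8·9/2 = 36 (π permutes [8]); Σa = 1+7+1+4+4+7+3+3 = 30; disp = 36−30 = 6.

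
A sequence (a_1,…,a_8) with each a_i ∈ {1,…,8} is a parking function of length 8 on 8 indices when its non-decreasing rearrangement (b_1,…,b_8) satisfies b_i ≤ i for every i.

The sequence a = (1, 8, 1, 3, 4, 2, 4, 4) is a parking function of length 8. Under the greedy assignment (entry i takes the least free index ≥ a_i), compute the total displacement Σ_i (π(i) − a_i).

9

Σπ = 36 ({1..8} each once); Σa = 1+8+1+3+4+2+4+4 = 27; disp = 36−27 = 9.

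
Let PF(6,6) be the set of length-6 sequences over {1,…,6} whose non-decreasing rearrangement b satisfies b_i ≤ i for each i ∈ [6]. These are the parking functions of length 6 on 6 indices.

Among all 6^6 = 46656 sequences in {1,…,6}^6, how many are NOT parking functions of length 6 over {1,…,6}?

29849

#PF = (6−6+1)·(6+1)^(6−1) = 1·16807 = 16807 (Konheim–Weiss)
Check (6,3,4,4,3,3) → sorted (3,3,3,4,4,6): b_1=3>1, not a PF.
Total 46656; non-PF = 46656−16807 = 29849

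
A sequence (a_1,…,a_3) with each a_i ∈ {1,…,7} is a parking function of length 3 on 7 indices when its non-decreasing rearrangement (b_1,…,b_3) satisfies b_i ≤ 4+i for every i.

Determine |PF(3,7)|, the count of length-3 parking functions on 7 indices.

320

|PF(3,7)| = (7+1−3)·(7+1)^{3−1} = 5·64 = 320 (Konheim–Weiss)
Check (2,4,1) → sorted (1,2,4): b_i ≤ 4+i ∀i, a PF.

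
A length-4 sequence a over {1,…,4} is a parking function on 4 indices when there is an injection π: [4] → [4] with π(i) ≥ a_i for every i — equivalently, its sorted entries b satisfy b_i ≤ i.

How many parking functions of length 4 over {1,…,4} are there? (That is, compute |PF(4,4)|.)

|PF(4,4)| = (4+1−4)·(4+1)^{4−1} = 1×125 = 125
Check (1,3,1,4) → sorted (1,1,3,4): b_i ≤ i ∀i, a PF.

125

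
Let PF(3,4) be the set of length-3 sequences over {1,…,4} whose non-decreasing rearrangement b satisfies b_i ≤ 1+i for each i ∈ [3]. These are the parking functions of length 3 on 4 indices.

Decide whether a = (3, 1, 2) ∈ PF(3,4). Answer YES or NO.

YES

Rearranged: b = (1, 2, 3).
  b_1=1 ≤ 2
  b_2=2 ≤ 3
  b_3=3 ≤ 4
All bounds hold ⇒ YES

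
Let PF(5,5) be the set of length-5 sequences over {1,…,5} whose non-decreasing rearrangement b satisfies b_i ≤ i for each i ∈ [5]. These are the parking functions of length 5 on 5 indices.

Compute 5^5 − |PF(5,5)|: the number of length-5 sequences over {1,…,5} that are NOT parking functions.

1829

|PF| = (5+1−5)·(5+1)^{5−1} = 1 · 1296 = 1296 (Pollak)
Check (3,2,5,3,2) → sorted (2,2,3,3,5): b_1=2>1, not a PF.
Total 3125; non-PF = 3125−1296 = 1829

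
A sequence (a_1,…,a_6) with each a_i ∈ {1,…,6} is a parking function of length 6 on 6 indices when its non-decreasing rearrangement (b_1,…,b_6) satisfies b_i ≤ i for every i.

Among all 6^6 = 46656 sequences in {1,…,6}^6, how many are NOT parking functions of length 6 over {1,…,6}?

29849

|PF(6,6)| = (6−6+1)·(6+1)^(6−1) = 1×16807 = 16807
E.g. (6,1,6,4,4,6) → sorted (1,4,4,6,6,6): b_2=4>2, not a PF.
Total 46656; non-PF = 46656−16807 = 29849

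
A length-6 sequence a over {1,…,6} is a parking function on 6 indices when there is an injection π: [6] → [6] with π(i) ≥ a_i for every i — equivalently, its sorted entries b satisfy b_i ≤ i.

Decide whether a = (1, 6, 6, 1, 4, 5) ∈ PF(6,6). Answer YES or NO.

NO

Order a: b = (1, 1, 4, 5, 6, 6).
  b_1=1 ≤ 1
  b_2=1 ≤ 2
  b_3=4 > 3
  fails at i=3 ⇒ NO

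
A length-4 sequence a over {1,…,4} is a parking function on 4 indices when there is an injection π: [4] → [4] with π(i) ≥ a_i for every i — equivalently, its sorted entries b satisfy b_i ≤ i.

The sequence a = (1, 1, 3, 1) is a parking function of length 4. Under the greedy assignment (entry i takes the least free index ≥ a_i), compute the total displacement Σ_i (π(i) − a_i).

Σπ = 4·5/2 = 10 (π permutes [4]); Σa = 1+1+3+1 = 6; disp = 10−6 = 4.

4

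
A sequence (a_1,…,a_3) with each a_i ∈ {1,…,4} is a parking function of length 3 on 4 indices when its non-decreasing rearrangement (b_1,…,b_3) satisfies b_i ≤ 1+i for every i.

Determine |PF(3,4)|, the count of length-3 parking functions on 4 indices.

50

|PF(3,4)| = (4+1−3)·(4+1)^{3−1} = 2·25 = 50 (Pollak)
Example (2,4,3) → sorted (2,3,4): b_i ≤ 1+i ∀i, a PF.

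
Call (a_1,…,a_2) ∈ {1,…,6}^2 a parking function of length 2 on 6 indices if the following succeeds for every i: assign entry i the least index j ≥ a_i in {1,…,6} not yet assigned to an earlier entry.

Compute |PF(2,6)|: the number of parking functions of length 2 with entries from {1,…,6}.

|PF(2,6)| = (7−2)·7^(2−1) = 5·7 = 35
Example (3,6) → sorted (3,6): b_i ≤ 4+i ∀i, a PF.

35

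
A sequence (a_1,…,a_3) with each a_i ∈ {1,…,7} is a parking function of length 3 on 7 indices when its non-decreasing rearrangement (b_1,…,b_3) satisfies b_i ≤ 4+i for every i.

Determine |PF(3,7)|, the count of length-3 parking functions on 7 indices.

|PF(3,7)| = (7−3+1)·(7+1)^(3−1) = 5×64 = 320
E.g. (7,2,2) → sorted (2,2,7): b_i ≤ 4+i ∀i, a PF.

320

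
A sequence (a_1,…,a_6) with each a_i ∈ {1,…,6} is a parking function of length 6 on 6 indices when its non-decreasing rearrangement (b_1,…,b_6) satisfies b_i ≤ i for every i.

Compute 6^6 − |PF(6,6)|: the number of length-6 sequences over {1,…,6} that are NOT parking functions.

Count = 1·7^5 = 1·16807 = 16807 (Konheim–Weiss)
Example (5,6,6,5,6,1) → sorted (1,5,5,6,6,6): b_2=5>2, not a PF.
6^6 − 16807 = 46656 − 16807 = 29849

29849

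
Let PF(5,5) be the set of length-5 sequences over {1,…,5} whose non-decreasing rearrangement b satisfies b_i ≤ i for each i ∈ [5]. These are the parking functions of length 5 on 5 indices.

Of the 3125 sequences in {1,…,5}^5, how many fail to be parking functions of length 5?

|PF| = (6−5)·6^(5−1) = 1 · 1296 = 1296 (Pollak)
Example (2,5,4,4,3) → sorted (2,3,4,4,5): b_1=2>1, not a PF.
So 3125 − 1296 = 1829 fail.

1829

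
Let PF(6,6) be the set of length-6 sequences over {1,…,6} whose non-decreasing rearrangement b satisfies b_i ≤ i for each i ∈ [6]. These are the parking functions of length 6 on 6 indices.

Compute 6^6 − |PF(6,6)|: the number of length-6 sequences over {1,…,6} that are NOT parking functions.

|PF(6,6)| = (7−6)·7^(6−1) = 1·16807 = 16807 (Konheim–Weiss)
E.g. (4,2,6,2,6,2) → sorted (2,2,2,4,6,6): b_1=2>1, not a PF.
Total 46656; non-PF = 46656−16807 = 29849

29849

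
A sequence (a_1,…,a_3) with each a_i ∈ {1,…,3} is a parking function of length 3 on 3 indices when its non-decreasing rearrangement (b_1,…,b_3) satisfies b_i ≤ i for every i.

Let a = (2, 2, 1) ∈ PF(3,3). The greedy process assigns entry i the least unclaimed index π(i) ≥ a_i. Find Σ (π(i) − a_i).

Σπ = 3·4/2 = 6 (π permutes [3]); Σa = 2+2+1 = 5; disp = 6−5 = 1.

1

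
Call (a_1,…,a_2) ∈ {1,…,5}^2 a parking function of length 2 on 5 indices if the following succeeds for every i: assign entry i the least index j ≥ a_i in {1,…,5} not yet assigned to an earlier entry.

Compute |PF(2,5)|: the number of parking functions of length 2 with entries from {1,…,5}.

24

Count = (5+1−2)·(5+1)^{2−1} = 4×6 = 24
One tuple (1,2) → sorted (1,2): b_i ≤ 3+i ∀i, a PF.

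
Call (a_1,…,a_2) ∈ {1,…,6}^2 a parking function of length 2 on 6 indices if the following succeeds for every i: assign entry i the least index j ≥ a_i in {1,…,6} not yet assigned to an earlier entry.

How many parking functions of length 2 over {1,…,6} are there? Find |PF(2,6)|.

35

#PF = (7−2)·7^(2−1) = 5 · 7 = 35 [KW]
E.g. (3,5) → sorted (3,5): b_i ≤ 4+i ∀i, a PF.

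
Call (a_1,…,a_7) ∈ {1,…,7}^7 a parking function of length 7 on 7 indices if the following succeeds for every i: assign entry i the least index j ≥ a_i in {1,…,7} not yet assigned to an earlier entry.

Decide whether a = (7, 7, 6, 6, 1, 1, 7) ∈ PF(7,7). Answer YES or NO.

NO

Order a: b = (1, 1, 6, 6, 7, 7, 7).
  b_1=1 ≤ 1
  b_2=1 ≤ 2
  b_3=6 > 3
  fails at i=3 ⇒ NO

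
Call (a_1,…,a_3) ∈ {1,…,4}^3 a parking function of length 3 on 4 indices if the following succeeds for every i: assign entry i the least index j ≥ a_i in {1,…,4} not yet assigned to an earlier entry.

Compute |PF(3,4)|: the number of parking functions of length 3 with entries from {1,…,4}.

#PF = (4−3+1)·(4+1)^(3−1) = 2×25 = 50 (Pollak)
Example (1,1,3) → sorted (1,1,3): b_i ≤ 1+i ∀i, a PF.

50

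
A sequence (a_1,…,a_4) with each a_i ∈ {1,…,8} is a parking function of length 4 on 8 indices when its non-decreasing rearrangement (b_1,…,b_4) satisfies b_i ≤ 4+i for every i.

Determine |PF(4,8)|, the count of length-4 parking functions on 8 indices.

3645

|PF(4,8)| = (8−4+1)·(8+1)^(4−1) = 5·729 = 3645
Example (4,7,6,7) → sorted (4,6,7,7): b_i ≤ 4+i ∀i, a PF.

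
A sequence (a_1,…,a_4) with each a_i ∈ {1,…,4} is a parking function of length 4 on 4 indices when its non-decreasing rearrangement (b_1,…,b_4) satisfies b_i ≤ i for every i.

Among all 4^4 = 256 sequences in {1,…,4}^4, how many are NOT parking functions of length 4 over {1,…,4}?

|PF(4,4)| = (4−4+1)·(4+1)^(4−1) = 1 · 125 = 125 (Pollak)
Check (4,4,3,2) → sorted (2,3,4,4): b_1=2>1, not a PF.
So 256 − 125 = 131 fail.

131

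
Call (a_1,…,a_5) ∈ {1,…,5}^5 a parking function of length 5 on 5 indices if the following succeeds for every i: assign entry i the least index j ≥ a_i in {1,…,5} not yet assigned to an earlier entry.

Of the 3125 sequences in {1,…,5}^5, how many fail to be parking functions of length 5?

|PF| = (5+1−5)·(5+1)^{5−1} = 1·1296 = 1296 (Konheim–Weiss)
E.g. (1,5,5,5,3) → sorted (1,3,5,5,5): b_2=3>2, not a PF.
So 3125 − 1296 = 1829 fail.

1829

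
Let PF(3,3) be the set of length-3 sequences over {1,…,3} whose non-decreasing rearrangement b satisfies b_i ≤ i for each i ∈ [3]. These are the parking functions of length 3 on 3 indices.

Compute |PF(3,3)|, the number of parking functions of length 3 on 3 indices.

|PF(3,3)| = (4−3)·4^(3−1) = 1 · 16 = 16
E.g. (1,1,1) → sorted (1,1,1): b_i ≤ i ∀i, a PF.

16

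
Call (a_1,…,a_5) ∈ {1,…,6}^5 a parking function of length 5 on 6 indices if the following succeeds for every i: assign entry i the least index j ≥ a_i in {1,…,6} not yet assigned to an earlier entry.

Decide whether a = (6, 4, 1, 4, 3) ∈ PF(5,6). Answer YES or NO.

Sorted: b = (1, 3, 4, 4, 6).
  b_1=1 ≤ 2
  b_2=3 ≤ 3
  b_3=4 ≤ 4
  b_4=4 ≤ 5
  b_5=6 ≤ 6
All bounds hold ⇒ YES

YES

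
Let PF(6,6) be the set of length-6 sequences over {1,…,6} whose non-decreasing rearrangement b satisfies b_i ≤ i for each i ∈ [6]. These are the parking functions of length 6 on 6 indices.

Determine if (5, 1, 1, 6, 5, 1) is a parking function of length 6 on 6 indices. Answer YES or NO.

NO

Rearranged: b = (1, 1, 1, 5, 5, 6).
  b_1=1 ≤ 1
  b_2=1 ≤ 2
  b_3=1 ≤ 3
  b_4=5 > 4
  fails at i=4 ⇒ NO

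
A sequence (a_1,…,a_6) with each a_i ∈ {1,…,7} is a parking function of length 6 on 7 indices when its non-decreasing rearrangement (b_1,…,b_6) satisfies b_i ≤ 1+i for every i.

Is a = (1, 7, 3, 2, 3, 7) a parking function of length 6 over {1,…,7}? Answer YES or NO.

NO

Rearranged: b = (1, 2, 3, 3, 7, 7).
  b_1=1 ≤ 2
  b_2=2 ≤ 3
  b_3=3 ≤ 4
  b_4=3 ≤ 5
  b_5=7 > 6
  fails at i=5 ⇒ NO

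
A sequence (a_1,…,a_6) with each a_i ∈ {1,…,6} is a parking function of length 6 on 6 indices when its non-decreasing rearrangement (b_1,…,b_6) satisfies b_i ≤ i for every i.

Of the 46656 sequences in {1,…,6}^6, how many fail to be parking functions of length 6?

29849

#PF = (6−6+1)·(6+1)^(6−1) = 1 · 16807 = 16807 (Konheim–Weiss)
One tuple (5,6,4,6,5,5) → sorted (4,5,5,5,6,6): b_1=4>1, not a PF.
Total 46656; non-PF = 46656−16807 = 29849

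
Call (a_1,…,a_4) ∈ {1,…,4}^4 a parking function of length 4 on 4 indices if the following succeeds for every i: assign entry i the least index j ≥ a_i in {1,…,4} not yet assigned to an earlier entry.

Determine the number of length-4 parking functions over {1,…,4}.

#PF = 1·5^3 = 1 · 125 = 125 [KW]
Example (1,1,2,2) → sorted (1,1,2,2): b_i ≤ i ∀i, a PF.

125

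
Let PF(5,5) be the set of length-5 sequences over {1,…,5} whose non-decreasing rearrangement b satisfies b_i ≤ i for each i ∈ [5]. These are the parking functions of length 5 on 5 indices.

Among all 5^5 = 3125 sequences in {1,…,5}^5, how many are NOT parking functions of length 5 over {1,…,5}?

#PF = (5−5+1)·(5+1)^(5−1) = 1×1296 = 1296 [KW]
Example (5,5,1,5,3) → sorted (1,3,5,5,5): b_2=3>2, not a PF.
So 3125 − 1296 = 1829 fail.

1829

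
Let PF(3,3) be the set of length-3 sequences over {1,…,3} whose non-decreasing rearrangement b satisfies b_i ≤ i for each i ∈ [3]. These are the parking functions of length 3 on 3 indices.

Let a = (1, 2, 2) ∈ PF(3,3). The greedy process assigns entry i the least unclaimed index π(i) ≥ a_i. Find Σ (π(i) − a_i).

Σπ(i) = 1+…+3 = 6; Σa = 1+2+2 = 5; disp = 6−5 = 1.

1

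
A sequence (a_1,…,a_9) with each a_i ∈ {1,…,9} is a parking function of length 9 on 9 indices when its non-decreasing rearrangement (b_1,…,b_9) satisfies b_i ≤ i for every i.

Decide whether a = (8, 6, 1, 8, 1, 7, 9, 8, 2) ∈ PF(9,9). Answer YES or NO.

NO

Rearranged: b = (1, 1, 2, 6, 7, 8, 8, 8, 9).
  b_1=1 ≤ 1
  b_2=1 ≤ 2
  b_3=2 ≤ 3
  b_4=6 > 4
  fails at i=4 ⇒ NO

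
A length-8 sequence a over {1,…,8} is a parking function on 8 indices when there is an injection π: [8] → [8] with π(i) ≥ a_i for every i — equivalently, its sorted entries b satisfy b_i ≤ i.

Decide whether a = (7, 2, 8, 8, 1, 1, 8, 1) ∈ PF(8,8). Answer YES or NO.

NO

Rearranged: b = (1, 1, 1, 2, 7, 8, 8, 8).
  b_1=1 ≤ 1
  b_2=1 ≤ 2
  b_3=1 ≤ 3
  b_4=2 ≤ 4
  b_5=7 > 5
  fails at i=5 ⇒ NO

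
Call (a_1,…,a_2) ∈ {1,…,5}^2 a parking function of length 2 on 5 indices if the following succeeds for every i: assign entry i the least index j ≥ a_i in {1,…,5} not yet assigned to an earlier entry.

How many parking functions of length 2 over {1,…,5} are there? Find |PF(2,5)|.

|PF| = (6−2)·6^(2−1) = 4·6 = 24
E.g. (4,3) → sorted (3,4): b_i ≤ 3+i ∀i, a PF.

24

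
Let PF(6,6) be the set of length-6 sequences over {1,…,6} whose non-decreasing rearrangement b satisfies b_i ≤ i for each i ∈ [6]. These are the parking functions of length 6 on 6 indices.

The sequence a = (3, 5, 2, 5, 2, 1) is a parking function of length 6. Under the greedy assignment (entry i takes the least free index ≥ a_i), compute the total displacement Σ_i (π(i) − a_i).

3

Σπ = 21 ({1..6} each once); Σa = 3+5+2+5+2+1 = 18; disp = 21−18 = 3.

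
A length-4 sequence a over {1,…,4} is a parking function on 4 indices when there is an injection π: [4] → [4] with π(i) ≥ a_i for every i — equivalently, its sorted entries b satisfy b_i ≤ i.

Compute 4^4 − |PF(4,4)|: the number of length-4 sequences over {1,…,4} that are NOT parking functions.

131

|PF| = (5−4)·5^(4−1) = 1·125 = 125 [KW]
One tuple (1,4,4,3) → sorted (1,3,4,4): b_2=3>2, not a PF.
4^4 − 125 = 256 − 125 = 131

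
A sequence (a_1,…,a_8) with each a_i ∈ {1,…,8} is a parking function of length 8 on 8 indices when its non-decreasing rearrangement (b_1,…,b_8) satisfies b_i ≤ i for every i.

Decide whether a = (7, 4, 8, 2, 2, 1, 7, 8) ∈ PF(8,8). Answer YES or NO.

NO

Sorted: b = (1, 2, 2, 4, 7, 7, 8, 8).
  b_1=1 ≤ 1
  b_2=2 ≤ 2
  b_3=2 ≤ 3
  b_4=4 ≤ 4
  b_5=7 > 5
  fails at i=5 ⇒ NO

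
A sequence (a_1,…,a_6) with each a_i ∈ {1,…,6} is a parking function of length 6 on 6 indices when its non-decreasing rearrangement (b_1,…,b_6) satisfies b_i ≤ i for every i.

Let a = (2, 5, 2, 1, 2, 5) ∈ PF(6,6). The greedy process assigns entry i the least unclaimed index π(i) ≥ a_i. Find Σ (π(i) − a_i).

4

Σπ = 21 ({1..6} each once); Σa = 2+5+2+1+2+5 = 17; disp = 21−17 = 4.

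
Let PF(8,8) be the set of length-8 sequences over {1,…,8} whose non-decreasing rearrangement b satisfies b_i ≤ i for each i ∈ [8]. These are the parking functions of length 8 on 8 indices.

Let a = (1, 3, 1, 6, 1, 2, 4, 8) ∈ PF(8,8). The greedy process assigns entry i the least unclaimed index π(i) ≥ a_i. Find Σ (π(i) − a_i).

Σπ = 8·9/2 = 36 (π permutes [8]); Σa = 1+3+1+6+1+2+4+8 = 26; disp = 36−26 = 10.

10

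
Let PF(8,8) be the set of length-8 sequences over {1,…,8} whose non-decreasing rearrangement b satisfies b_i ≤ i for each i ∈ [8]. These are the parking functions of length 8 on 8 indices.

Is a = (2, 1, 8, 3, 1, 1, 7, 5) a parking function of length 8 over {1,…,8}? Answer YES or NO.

YES

Sorted: b = (1, 1, 1, 2, 3, 5, 7, 8).
  b_1=1 ≤ 1
  b_2=1 ≤ 2
  b_3=1 ≤ 3
  b_4=2 ≤ 4
  b_5=3 ≤ 5
  b_6=5 ≤ 6
  b_7=7 ≤ 7
  b_8=8 ≤ 8
All bounds hold ⇒ YES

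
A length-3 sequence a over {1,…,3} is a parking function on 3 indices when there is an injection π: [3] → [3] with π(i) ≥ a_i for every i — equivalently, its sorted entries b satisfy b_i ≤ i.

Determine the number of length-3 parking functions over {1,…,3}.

Count = 1·4^2 = 1×16 = 16 (Pollak)
E.g. (1,1,2) → sorted (1,1,2): b_i ≤ i ∀i, a PF.

16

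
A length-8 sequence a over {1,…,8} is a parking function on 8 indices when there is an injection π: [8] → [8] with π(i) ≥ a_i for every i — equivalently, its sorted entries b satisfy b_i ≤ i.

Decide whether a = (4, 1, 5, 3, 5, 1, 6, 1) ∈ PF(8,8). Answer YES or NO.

YES

Sorted: b = (1, 1, 1, 3, 4, 5, 5, 6).
  b_1=1 ≤ 1
  b_2=1 ≤ 2
  b_3=1 ≤ 3
  b_4=3 ≤ 4
  b_5=4 ≤ 5
  b_6=5 ≤ 6
  b_7=5 ≤ 7
  b_8=6 ≤ 8
All bounds hold ⇒ YES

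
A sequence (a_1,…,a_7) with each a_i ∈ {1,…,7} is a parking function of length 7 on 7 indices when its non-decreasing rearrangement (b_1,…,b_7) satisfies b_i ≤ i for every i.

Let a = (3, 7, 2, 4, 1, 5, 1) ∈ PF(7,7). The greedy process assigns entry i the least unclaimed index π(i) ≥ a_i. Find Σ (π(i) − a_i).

Σπ = 7·8/2 = 28 (π permutes [7]); Σa = 3+7+2+4+1+5+1 = 23; disp = 28−23 = 5.

5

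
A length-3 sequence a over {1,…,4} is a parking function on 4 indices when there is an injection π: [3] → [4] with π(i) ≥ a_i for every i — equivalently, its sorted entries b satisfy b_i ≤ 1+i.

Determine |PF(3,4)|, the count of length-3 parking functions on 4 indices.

|PF(3,4)| = (4+1−3)·(4+1)^{3−1} = 2·25 = 50 [KW]
Check (3,3,2) → sorted (2,3,3): b_i ≤ 1+i ∀i, a PF.

50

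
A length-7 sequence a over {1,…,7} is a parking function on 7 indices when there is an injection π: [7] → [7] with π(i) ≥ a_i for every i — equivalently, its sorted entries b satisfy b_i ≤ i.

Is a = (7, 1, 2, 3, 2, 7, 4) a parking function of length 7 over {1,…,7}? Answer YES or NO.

Order a: b = (1, 2, 2, 3, 4, 7, 7).
  b_1=1 ≤ 1
  b_2=2 ≤ 2
  b_3=2 ≤ 3
  b_4=3 ≤ 4
  b_5=4 ≤ 5
  b_6=7 > 6
  fails at i=6 ⇒ NO

NO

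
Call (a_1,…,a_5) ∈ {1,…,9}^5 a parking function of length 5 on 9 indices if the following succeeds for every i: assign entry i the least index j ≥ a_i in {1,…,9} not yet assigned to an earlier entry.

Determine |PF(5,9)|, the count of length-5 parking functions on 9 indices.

50000

|PF| = (10−5)·10^(5−1) = 5×10000 = 50000 (Konheim–Weiss)
E.g. (6,3,3,3,4) → sorted (3,3,3,4,6): b_i ≤ 4+i ∀i, a PF.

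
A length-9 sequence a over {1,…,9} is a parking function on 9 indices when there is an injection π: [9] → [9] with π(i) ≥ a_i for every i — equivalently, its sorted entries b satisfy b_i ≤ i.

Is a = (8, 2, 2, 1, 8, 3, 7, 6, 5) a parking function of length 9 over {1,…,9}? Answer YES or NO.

Sorted: b = (1, 2, 2, 3, 5, 6, 7, 8, 8).
  b_1=1 ≤ 1
  b_2=2 ≤ 2
  b_3=2 ≤ 3
  b_4=3 ≤ 4
  b_5=5 ≤ 5
  b_6=6 ≤ 6
  b_7=7 ≤ 7
  b_8=8 ≤ 8
  b_9=8 ≤ 9
All bounds hold ⇒ YES

YES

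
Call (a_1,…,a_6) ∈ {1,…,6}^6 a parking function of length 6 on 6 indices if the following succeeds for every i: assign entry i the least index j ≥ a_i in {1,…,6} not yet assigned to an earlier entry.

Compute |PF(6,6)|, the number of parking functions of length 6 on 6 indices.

16807

|PF(6,6)| = 1·7^5 = 1×16807 = 16807 [KW]
Check (5,2,2,2,3,1) → sorted (1,2,2,2,3,5): b_i ≤ i ∀i, a PF.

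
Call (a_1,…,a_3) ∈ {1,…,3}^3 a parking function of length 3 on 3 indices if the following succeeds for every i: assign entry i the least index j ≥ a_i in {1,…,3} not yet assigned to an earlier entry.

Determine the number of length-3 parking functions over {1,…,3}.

16

|PF| = (4−3)·4^(3−1) = 1·16 = 16 (Konheim–Weiss)
One tuple (2,3,1) → sorted (1,2,3): b_i ≤ i ∀i, a PF.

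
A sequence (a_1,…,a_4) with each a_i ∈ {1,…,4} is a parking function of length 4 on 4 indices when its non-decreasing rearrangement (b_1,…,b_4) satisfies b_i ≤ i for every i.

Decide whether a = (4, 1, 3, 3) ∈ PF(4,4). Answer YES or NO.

NO

Sorted: b = (1, 3, 3, 4).
  b_1=1 ≤ 1
  b_2=3 > 2
  fails at i=2 ⇒ NO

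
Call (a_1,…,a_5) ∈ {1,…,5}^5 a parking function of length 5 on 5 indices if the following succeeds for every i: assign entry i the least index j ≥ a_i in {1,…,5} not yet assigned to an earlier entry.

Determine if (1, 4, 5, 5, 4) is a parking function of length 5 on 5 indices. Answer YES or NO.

NO

Order a: b = (1, 4, 4, 5, 5).
  b_1=1 ≤ 1
  b_2=4 > 2
  fails at i=2 ⇒ NO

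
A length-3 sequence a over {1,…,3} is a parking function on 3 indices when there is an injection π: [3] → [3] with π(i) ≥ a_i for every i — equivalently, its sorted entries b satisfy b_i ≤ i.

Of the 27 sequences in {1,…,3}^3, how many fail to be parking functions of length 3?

11

Count = (3+1−3)·(3+1)^{3−1} = 1 · 16 = 16
One tuple (3,2,3) → sorted (2,3,3): b_1=2>1, not a PF.
3^3 − 16 = 27 − 16 = 11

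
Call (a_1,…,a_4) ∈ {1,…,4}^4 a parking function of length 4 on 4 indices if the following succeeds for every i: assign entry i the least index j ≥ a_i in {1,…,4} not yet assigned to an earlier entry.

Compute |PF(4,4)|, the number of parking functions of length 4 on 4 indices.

|PF(4,4)| = (4−4+1)·(4+1)^(4−1) = 1×125 = 125 [KW]
E.g. (4,1,2,3) → sorted (1,2,3,4): b_i ≤ i ∀i, a PF.

125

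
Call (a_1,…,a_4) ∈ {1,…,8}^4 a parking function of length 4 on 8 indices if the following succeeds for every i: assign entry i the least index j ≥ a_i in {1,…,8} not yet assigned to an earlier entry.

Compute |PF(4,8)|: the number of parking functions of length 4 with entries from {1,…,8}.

3645

Count = (9−4)·9^(4−1) = 5·729 = 3645 (Konheim–Weiss)
E.g. (8,1,2,5) → sorted (1,2,5,8): b_i ≤ 4+i ∀i, a PF.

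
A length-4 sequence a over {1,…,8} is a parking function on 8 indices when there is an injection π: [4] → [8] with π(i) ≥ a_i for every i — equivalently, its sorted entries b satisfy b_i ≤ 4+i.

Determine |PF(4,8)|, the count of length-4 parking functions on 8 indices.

Count = (8+1−4)·(8+1)^{4−1} = 5 · 729 = 3645 (Pollak)
Example (3,5,3,1) → sorted (1,3,3,5): b_i ≤ 4+i ∀i, a PF.

3645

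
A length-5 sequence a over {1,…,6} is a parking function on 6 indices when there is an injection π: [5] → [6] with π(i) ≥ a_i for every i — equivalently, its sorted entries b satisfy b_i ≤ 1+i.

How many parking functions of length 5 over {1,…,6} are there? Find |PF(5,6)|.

4802

|PF(5,6)| = (6−5+1)·(6+1)^(5−1) = 2·2401 = 4802 (Pollak)
Example (4,1,4,4,1) → sorted (1,1,4,4,4): b_i ≤ 1+i ∀i, a PF.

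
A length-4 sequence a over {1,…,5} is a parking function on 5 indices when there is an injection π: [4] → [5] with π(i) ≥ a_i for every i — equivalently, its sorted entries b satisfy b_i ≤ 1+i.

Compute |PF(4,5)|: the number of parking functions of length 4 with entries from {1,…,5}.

432

|PF(4,5)| = 2·6^3 = 2 · 216 = 432 (Konheim–Weiss)
Example (1,3,3,1) → sorted (1,1,3,3): b_i ≤ 1+i ∀i, a PF.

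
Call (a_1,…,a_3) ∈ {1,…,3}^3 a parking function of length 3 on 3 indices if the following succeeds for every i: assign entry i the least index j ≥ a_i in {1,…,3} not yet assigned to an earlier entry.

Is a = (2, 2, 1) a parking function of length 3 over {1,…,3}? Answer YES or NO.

Rearranged: b = (1, 2, 2).
  b_1=1 ≤ 1
  b_2=2 ≤ 2
  b_3=2 ≤ 3
All bounds hold ⇒ YES

YES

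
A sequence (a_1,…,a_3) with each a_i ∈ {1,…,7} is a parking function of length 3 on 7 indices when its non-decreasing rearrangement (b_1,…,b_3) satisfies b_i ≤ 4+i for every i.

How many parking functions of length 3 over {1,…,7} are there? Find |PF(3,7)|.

|PF(3,7)| = 5·8^2 = 5 · 64 = 320 (Pollak)
Check (5,1,2) → sorted (1,2,5): b_i ≤ 4+i ∀i, a PF.

320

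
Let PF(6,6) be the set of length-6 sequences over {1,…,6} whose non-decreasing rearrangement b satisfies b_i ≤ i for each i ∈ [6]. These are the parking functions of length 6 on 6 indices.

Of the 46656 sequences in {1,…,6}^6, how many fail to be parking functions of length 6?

|PF| = 1·7^5 = 1 · 16807 = 16807 [KW]
Check (5,5,6,6,3,4) → sorted (3,4,5,5,6,6): b_1=3>1, not a PF.
So 46656 − 16807 = 29849 fail.

29849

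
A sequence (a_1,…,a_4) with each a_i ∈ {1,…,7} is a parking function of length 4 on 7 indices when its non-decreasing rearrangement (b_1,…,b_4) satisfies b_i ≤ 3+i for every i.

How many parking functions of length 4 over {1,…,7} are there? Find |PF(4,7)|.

|PF(4,7)| = 4·8^3 = 4 · 512 = 2048 [KW]
One tuple (2,5,5,4) → sorted (2,4,5,5): b_i ≤ 3+i ∀i, a PF.

2048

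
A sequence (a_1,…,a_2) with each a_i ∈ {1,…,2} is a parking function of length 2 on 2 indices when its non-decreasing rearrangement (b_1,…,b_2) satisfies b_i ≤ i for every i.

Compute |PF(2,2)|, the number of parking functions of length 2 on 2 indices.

3

|PF(2,2)| = (3−2)·3^(2−1) = 1 · 3 = 3 [KW]
E.g. (1,2) → sorted (1,2): b_i ≤ i ∀i, a PF.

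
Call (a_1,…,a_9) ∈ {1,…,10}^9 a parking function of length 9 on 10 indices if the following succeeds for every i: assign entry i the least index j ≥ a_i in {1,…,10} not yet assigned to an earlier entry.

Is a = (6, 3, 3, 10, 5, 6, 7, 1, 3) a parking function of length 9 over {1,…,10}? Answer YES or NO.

YES

Order a: b = (1, 3, 3, 3, 5, 6, 6, 7, 10).
  b_1=1 ≤ 2
  b_2=3 ≤ 3
  b_3=3 ≤ 4
  b_4=3 ≤ 5
  b_5=5 ≤ 6
  b_6=6 ≤ 7
  b_7=6 ≤ 8
  b_8=7 ≤ 9
  b_9=10 ≤ 10
All bounds hold ⇒ YES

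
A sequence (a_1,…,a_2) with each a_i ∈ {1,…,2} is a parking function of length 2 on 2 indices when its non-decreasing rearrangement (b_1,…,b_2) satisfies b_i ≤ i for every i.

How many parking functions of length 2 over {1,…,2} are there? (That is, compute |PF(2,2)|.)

|PF(2,2)| = 1·3^1 = 1·3 = 3 (Konheim–Weiss)
Check (1,1) → sorted (1,1): b_i ≤ i ∀i, a PF.

3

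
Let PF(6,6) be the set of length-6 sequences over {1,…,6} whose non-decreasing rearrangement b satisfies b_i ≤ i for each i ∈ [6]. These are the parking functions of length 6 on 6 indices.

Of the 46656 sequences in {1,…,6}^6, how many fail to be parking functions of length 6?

Count = (7−6)·7^(6−1) = 1×16807 = 16807 (Pollak)
E.g. (4,6,2,6,2,4) → sorted (2,2,4,4,6,6): b_1=2>1, not a PF.
Total 46656; non-PF = 46656−16807 = 29849

29849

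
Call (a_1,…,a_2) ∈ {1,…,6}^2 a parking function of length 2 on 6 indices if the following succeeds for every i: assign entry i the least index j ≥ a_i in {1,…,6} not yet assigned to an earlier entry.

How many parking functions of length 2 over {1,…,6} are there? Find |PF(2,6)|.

35

#PF = 5·7^1 = 5 · 7 = 35 (Pollak)
E.g. (6,1) → sorted (1,6): b_i ≤ 4+i ∀i, a PF.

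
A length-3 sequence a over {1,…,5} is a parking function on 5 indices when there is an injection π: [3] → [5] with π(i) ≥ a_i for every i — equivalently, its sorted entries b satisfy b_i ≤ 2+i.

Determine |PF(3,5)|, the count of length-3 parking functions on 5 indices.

108

Count = 3·6^2 = 3·36 = 108
One tuple (5,1,1) → sorted (1,1,5): b_i ≤ 2+i ∀i, a PF.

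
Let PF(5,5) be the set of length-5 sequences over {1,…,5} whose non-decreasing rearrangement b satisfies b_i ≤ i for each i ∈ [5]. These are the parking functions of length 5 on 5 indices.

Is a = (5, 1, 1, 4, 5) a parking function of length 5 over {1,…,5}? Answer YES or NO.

NO

Order a: b = (1, 1, 4, 5, 5).
  b_1=1 ≤ 1
  b_2=1 ≤ 2
  b_3=4 > 3
  fails at i=3 ⇒ NO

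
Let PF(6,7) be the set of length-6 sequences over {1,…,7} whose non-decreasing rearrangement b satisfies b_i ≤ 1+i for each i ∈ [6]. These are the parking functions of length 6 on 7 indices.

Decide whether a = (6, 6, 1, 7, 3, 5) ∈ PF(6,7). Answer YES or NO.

Order a: b = (1, 3, 5, 6, 6, 7).
  b_1=1 ≤ 2
  b_2=3 ≤ 3
  b_3=5 > 4
  fails at i=3 ⇒ NO

NO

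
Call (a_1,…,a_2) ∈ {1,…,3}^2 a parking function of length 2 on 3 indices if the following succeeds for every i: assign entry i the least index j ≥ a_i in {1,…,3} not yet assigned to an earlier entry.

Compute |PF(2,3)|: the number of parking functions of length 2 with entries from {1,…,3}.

|PF(2,3)| = (4−2)·4^(2−1) = 2 · 4 = 8
One tuple (1,3) → sorted (1,3): b_i ≤ 1+i ∀i, a PF.

8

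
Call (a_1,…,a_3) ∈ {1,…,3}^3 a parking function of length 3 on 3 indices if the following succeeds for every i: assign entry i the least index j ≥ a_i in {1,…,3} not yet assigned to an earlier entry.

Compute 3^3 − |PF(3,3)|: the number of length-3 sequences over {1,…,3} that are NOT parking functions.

11

|PF| = 1·4^2 = 1·16 = 16 [KW]
E.g. (1,3,3) → sorted (1,3,3): b_2=3>2, not a PF.
So 27 − 16 = 11 fail.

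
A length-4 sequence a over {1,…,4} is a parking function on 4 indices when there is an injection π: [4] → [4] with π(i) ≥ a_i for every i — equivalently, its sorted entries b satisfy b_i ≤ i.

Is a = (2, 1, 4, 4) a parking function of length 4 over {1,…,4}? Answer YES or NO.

Rearranged: b = (1, 2, 4, 4).
  b_1=1 ≤ 1
  b_2=2 ≤ 2
  b_3=4 > 3
  fails at i=3 ⇒ NO

NO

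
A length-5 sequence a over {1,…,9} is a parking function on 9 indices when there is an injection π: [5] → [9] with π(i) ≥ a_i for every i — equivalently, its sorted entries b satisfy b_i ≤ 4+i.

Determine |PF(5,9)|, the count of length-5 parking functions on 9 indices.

Count = 5·10^4 = 5·10000 = 50000 [KW]
Example (5,3,7,1,9) → sorted (1,3,5,7,9): b_i ≤ 4+i ∀i, a PF.

50000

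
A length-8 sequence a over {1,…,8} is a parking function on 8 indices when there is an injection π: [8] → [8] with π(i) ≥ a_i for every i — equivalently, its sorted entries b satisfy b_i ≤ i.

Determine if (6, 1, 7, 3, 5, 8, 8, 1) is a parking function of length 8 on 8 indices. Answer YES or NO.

Sorted: b = (1, 1, 3, 5, 6, 7, 8, 8).
  b_1=1 ≤ 1
  b_2=1 ≤ 2
  b_3=3 ≤ 3
  b_4=5 > 4
  fails at i=4 ⇒ NO

NO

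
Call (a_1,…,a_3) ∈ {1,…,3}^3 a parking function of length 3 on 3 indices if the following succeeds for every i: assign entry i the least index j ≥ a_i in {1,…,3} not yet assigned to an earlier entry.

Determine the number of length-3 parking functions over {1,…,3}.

Count = (4−3)·4^(3−1) = 1 · 16 = 16 (Konheim–Weiss)
One tuple (1,1,2) → sorted (1,1,2): b_i ≤ i ∀i, a PF.

16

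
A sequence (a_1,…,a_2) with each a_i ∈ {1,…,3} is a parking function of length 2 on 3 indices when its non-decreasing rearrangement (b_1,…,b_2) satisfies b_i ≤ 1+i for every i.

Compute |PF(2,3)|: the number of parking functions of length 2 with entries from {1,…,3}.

#PF = (4−2)·4^(2−1) = 2×4 = 8 (Konheim–Weiss)
One tuple (3,2) → sorted (2,3): b_i ≤ 1+i ∀i, a PF.

8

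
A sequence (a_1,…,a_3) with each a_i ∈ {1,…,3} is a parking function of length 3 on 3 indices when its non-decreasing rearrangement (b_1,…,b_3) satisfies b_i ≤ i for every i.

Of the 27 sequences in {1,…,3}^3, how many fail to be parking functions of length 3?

11

#PF = (3−3+1)·(3+1)^(3−1) = 1×16 = 16 [KW]
E.g. (3,3,3) → sorted (3,3,3): b_1=3>1, not a PF.
Total 27; non-PF = 27−16 = 11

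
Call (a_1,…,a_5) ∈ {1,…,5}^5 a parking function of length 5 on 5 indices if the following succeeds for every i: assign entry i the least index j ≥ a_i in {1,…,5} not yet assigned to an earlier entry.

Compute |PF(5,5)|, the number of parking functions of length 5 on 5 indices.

1296

#PF = 1·6^4 = 1 · 1296 = 1296 [KW]
Check (1,3,2,3,2) → sorted (1,2,2,3,3): b_i ≤ i ∀i, a PF.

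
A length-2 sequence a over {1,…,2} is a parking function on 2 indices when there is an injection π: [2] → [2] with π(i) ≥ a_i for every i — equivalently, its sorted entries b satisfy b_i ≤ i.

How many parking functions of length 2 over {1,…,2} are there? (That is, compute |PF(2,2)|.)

3

|PF| = (2−2+1)·(2+1)^(2−1) = 1 · 3 = 3 (Pollak)
E.g. (1,1) → sorted (1,1): b_i ≤ i ∀i, a PF.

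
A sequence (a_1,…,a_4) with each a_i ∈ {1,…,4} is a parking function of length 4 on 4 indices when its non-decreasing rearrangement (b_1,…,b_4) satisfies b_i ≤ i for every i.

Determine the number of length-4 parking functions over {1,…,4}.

|PF(4,4)| = (5−4)·5^(4−1) = 1·125 = 125
E.g. (3,3,2,1) → sorted (1,2,3,3): b_i ≤ i ∀i, a PF.

125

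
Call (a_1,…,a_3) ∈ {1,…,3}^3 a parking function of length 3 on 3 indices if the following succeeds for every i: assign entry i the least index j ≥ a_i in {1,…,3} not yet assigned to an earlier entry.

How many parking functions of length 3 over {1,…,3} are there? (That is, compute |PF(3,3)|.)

16

|PF(3,3)| = 1·4^2 = 1·16 = 16 (Konheim–Weiss)
E.g. (1,3,1) → sorted (1,1,3): b_i ≤ i ∀i, a PF.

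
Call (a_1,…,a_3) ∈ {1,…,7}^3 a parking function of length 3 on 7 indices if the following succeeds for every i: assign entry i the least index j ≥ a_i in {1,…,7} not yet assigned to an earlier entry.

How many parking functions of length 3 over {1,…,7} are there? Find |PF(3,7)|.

|PF| = 5·8^2 = 5×64 = 320 (Pollak)
E.g. (1,6,5) → sorted (1,5,6): b_i ≤ 4+i ∀i, a PF.

320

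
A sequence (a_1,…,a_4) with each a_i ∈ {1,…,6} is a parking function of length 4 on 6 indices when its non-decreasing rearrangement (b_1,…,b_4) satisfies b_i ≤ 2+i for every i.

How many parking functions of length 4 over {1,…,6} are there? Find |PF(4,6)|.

1029

#PF = (6+1−4)·(6+1)^{4−1} = 3 · 343 = 1029 (Konheim–Weiss)
Check (5,2,2,5) → sorted (2,2,5,5): b_i ≤ 2+i ∀i, a PF.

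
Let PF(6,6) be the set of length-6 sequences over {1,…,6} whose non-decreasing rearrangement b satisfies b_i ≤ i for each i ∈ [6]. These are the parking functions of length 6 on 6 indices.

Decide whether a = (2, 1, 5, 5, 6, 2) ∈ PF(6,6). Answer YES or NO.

Order a: b = (1, 2, 2, 5, 5, 6).
  b_1=1 ≤ 1
  b_2=2 ≤ 2
  b_3=2 ≤ 3
  b_4=5 > 4
  fails at i=4 ⇒ NO

NO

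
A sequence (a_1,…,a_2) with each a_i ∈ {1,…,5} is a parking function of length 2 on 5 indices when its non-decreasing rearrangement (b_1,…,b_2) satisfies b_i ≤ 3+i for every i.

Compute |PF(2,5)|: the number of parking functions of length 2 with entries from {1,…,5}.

24

Count = (5−2+1)·(5+1)^(2−1) = 4·6 = 24 (Pollak)
One tuple (5,2) → sorted (2,5): b_i ≤ 3+i ∀i, a PF.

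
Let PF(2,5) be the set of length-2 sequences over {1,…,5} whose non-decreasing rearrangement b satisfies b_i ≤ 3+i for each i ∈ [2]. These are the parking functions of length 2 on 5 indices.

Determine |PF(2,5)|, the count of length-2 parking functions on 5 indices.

|PF(2,5)| = (5+1−2)·(5+1)^{2−1} = 4×6 = 24 (Pollak)
One tuple (3,2) → sorted (2,3): b_i ≤ 3+i ∀i, a PF.

24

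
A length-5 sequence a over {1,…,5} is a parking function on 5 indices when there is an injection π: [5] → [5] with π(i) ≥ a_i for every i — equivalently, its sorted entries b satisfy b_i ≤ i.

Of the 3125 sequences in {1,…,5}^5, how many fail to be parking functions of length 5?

#PF = (6−5)·6^(5−1) = 1×1296 = 1296
Check (4,2,5,2,5) → sorted (2,2,4,5,5): b_1=2>1, not a PF.
5^5 − 1296 = 3125 − 1296 = 1829

1829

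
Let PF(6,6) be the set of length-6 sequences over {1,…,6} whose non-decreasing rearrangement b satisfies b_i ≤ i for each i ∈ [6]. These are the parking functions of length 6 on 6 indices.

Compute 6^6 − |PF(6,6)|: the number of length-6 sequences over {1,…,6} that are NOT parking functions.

29849

Count = (6+1−6)·(6+1)^{6−1} = 1 · 16807 = 16807 (Konheim–Weiss)
Example (4,2,6,5,5,5) → sorted (2,4,5,5,5,6): b_1=2>1, not a PF.
6^6 − 16807 = 46656 − 16807 = 29849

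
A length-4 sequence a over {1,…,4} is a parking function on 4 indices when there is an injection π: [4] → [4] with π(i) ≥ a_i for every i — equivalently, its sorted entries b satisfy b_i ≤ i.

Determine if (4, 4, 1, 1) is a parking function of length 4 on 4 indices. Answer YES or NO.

Order a: b = (1, 1, 4, 4).
  b_1=1 ≤ 1
  b_2=1 ≤ 2
  b_3=4 > 3
  fails at i=3 ⇒ NO

NO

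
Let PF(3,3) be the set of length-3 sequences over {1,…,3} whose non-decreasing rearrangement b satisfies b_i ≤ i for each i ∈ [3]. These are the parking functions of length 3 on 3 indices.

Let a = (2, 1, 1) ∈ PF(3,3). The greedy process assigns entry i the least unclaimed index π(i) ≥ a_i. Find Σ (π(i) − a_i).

Σπ = 3·4/2 = 6 (π permutes [3]); Σa = 2+1+1 = 4; disp = 6−4 = 2.

2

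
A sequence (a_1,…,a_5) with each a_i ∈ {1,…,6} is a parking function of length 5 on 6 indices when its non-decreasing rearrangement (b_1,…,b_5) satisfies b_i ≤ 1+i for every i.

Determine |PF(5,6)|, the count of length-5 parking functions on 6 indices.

4802

|PF| = 2·7^4 = 2·2401 = 4802 [KW]
One tuple (3,3,2,5,3) → sorted (2,3,3,3,5): b_i ≤ 1+i ∀i, a PF.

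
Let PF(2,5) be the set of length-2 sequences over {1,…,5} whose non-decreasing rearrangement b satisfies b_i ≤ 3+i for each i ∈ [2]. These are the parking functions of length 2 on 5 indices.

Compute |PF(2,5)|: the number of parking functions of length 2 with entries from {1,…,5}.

|PF(2,5)| = 4·6^1 = 4·6 = 24
One tuple (4,2) → sorted (2,4): b_i ≤ 3+i ∀i, a PF.

24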